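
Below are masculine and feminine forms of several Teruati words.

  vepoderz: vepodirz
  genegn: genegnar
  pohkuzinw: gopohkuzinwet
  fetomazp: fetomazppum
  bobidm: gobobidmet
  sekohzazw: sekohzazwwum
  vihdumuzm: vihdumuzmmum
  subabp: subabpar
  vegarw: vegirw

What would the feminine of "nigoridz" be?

gonigoridzet

bobidm and vihdumuzm both end in -m yet inflect differently (gobobidmet, vihdumuzmmum), so the final letter is not what conditions the rule; the second-to-last letter is.
"nigoridz" has second-to-last letter 'd'. The one such stem in the data (bobidm → gobobidmet) adds go- … -et around the stem, so the same rule applies.
The other patterns: stems whose second-to-last letter is 'z' double the final consonant and add -um; stems whose second-to-last letter is 'r' change the last vowel to 'i'; stems whose second-to-last letter is 'b' or 'g' add -ar.
So nigoridz → gonigoridzet.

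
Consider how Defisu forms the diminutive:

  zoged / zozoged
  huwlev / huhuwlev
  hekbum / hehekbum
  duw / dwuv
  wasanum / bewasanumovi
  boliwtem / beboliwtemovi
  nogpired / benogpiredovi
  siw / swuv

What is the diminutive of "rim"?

rmuv

zoged and nogpired both end in -d yet inflect differently (zozoged, benogpiredovi), so the final letter is not what conditions the rule; the number of vowels is.
"rim" has 1 vowel. The stems with 1 vowel (siw → swuv, duw → dwuv) delete the last vowel and add -uv.
The other patterns: stems with 2 vowels repeat the first consonant+vowel as a prefix; stems with 3 vowels add be- … -ovi around the stem.
So rim → rmuv.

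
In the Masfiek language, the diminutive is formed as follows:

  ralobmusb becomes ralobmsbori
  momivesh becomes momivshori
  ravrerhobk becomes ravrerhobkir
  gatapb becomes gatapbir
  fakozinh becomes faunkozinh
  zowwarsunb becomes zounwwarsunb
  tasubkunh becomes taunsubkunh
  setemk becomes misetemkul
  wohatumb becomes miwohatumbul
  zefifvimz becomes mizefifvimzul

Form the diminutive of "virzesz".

virzszori

ralobmusb and gatapb both end in -b yet inflect differently (ralobmsbori, gatapbir), so the final letter is not what conditions the rule; the second-to-last letter is.
"virzesz" has second-to-last letter 's'. The stems whose second-to-last letter is 's' (ralobmusb → ralobmsbori, momivesh → momivshori) delete the last vowel and add -ori.
The other patterns: stems whose second-to-last letter is 'b' or 'p' add -ir; stems whose second-to-last letter is 'n' insert -un- after the first vowel; stems whose second-to-last letter is 'm' add mi- … -ul around the stem.
So virzesz → virzszori.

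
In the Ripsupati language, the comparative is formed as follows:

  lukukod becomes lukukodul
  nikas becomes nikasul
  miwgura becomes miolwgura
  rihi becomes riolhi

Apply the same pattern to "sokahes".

sokahesul

nikas and miwgura both have last vowel 'a' yet inflect differently (nikasul, miolwgura), so the last vowel is not what conditions the rule; whether the stem ends in a vowel or a consonant is.
"sokahes" ends in a consonant. The stems ending in a consonant (lukukod → lukukodul, nikas → nikasul) add -ul.
The other pattern: stems ending in a vowel insert -ol- after the first vowel.
So sokahes → sokahesul.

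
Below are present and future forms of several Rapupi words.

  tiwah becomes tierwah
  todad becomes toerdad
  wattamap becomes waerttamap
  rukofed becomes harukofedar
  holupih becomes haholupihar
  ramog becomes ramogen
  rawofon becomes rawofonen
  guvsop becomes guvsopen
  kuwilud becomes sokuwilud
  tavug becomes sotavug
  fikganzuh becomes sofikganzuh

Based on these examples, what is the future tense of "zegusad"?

zeergusad

todad and rukofed both end in -d yet inflect differently (toerdad, harukofedar), so the final letter is not what conditions the rule; the last vowel is.
"zegusad" has last vowel 'a'. The stems whose last vowel is 'a' (tiwah → tierwah, todad → toerdad, wattamap → waerttamap) insert -er- after the first vowel.
The other patterns: stems whose last vowel is 'e' or 'i' add ha- … -ar around the stem; stems whose last vowel is 'o' add -en; stems whose last vowel is 'u' add the prefix so-.
So zegusad → zeergusad.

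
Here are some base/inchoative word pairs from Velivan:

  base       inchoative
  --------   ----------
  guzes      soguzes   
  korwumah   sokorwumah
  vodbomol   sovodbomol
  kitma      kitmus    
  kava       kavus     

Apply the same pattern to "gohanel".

korwumah and kitma both have last vowel 'a' yet inflect differently (sokorwumah, kitmus), so the last vowel is not what conditions the rule; whether the stem ends in a vowel or a consonant is.
"gohanel" ends in a consonant. The stems ending in a consonant (guzes → soguzes, korwumah → sokorwumah, vodbomol → sovodbomol) add the prefix so-.
The other pattern: stems ending in a vowel drop the final letter and add -us.
So gohanel → sogohanel.

sogohanel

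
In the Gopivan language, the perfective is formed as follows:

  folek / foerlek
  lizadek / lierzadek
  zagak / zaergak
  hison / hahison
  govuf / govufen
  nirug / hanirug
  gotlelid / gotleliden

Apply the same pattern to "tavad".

tavaden

govuf and nirug both have last vowel 'u' yet inflect differently (govufen, hanirug), so the last vowel is not what conditions the rule; the final letter is.
"tavad" ends in -d. The one such stem in the data (gotlelid → gotleliden) adds -en, so the same rule applies.
The other patterns: stems ending in -k insert -er- after the first vowel; stems ending in -g or -n add the prefix ha-.
So tavad → tavaden.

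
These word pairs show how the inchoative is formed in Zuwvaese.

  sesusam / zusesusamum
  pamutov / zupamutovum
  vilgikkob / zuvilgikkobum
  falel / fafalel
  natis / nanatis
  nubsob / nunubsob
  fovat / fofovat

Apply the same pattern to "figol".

"figol" has 2 vowels. The stems with 2 vowels (falel → fafalel, natis → nanatis, nubsob → nunubsob) repeat the first consonant+vowel as a prefix.
So figol → fifigol.

fifigol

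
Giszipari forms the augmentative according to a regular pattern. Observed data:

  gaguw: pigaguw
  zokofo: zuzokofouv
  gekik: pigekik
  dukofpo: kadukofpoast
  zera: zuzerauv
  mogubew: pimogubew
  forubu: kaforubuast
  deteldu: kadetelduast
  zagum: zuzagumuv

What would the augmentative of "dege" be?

kadegeast

zokofo and dukofpo both end in -o yet inflect differently (zuzokofouv, kadukofpoast), so the final letter is not what conditions the rule; the first letter is.
"dege" begins with d-. The stems beginning with d- (deteldu → kadetelduast, dukofpo → kadukofpoast) add ka- … -ast around the stem.
So dege → kadegeast.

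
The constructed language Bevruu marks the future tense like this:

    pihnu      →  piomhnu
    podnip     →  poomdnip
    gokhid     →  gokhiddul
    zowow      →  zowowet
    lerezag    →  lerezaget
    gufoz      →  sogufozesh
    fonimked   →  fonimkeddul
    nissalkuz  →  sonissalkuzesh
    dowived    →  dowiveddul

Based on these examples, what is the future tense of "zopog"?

zowow and gufoz both have last vowel 'o' yet inflect differently (zowowet, sogufozesh), so the last vowel is not what conditions the rule; the final letter is.
"zopog" ends in -g. The one such stem in the data (lerezag → lerezaget) adds -et, so the same rule applies.
The other patterns: stems ending in -d double the final consonant and add -ul; stems ending in -z add so- … -esh around the stem; stems ending in -p or -u insert -om- after the first vowel.
So zopog → zopoget.

zopoget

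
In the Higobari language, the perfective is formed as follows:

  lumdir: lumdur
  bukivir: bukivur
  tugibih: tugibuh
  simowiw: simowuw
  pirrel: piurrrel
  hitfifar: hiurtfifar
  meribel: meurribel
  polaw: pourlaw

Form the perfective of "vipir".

lumdir and hitfifar both end in -r yet inflect differently (lumdur, hiurtfifar), so the final letter is not what conditions the rule; the last vowel is.
"vipir" has last vowel 'i'. The stems whose last vowel is 'i' (lumdir → lumdur, bukivir → bukivur, tugibih → tugibuh) change the last vowel to 'u'.
The other pattern: stems whose last vowel is 'a' or 'e' insert -ur- after the first vowel.
So vipir → vipur.

vipur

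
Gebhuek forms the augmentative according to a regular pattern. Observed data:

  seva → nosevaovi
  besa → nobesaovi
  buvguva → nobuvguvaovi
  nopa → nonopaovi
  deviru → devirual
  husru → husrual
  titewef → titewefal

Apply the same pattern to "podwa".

nopodwaovi

buvguva and deviru both have 3 vowels yet inflect differently (nobuvguvaovi, devirual), so the number of vowels is not what conditions the rule; the final letter is.
"podwa" ends in -a. The stems ending in -a (seva → nosevaovi, besa → nobesaovi, buvguva → nobuvguvaovi) add no- … -ovi around the stem.
The other pattern: stems ending in -f or -u add -al.
So podwa → nopodwaovi.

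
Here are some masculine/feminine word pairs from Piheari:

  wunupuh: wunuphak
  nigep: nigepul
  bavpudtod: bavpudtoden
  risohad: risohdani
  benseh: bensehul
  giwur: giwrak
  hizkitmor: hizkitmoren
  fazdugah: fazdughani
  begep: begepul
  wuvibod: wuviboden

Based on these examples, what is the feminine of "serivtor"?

wunupuh and fazdugah both end in -h yet inflect differently (wunuphak, fazdughani), so the final letter is not what conditions the rule; the last vowel is.
"serivtor" has last vowel 'o'. The stems whose last vowel is 'o' (wuvibod → wuviboden, hizkitmor → hizkitmoren, bavpudtod → bavpudtoden) add -en.
So serivtor → serivtoren.

serivtoren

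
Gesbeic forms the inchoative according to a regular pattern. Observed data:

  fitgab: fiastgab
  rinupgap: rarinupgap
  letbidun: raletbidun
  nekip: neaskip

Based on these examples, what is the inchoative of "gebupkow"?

"gebupkow" has 3 vowels. The stems with 3 vowels (rinupgap → rarinupgap, letbidun → raletbidun) add the prefix ra-.
The other pattern: stems with 2 vowels insert -as- after the first vowel.
So gebupkow → ragebupkow.

ragebupkow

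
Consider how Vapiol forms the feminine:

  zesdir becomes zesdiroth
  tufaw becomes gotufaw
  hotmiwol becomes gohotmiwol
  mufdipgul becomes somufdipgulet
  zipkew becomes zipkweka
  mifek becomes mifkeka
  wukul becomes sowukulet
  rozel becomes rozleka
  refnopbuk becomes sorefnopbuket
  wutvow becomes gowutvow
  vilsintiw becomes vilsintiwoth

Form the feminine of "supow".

gosupow

wukul and rozel both end in -l yet inflect differently (sowukulet, rozleka), so the final letter is not what conditions the rule; the last vowel is.
"supow" has last vowel 'o'. The stems whose last vowel is 'o' (hotmiwol → gohotmiwol, wutvow → gowutvow) add the prefix go-.
So supow → gosupow.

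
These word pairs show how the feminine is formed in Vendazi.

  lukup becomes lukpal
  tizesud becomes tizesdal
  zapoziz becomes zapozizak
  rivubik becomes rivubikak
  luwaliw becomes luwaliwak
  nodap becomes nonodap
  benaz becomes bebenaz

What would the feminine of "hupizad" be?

"hupizad" has last vowel 'a'. The stems whose last vowel is 'a' (nodap → nonodap, benaz → bebenaz) repeat the first consonant+vowel as a prefix.
The other patterns: stems whose last vowel is 'u' delete the last vowel and add -al; stems whose last vowel is 'i' add -ak.
So hupizad → huhupizad.

huhupizad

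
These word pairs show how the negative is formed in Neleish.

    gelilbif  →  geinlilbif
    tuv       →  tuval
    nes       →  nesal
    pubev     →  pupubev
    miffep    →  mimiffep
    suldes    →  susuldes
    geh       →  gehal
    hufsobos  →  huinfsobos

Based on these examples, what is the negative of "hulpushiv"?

"hulpushiv" has 3 vowels. The stems with 3 vowels (gelilbif → geinlilbif, hufsobos → huinfsobos) insert -in- after the first vowel.
So hulpushiv → huinlpushiv.

huinlpushiv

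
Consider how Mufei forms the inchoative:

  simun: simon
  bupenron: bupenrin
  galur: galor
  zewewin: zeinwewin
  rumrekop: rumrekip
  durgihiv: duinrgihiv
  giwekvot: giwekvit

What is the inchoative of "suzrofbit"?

suinzrofbit

bupenron and simun both end in -n yet inflect differently (bupenrin, simon), so the final letter is not what conditions the rule; the last vowel is.
"suzrofbit" has last vowel 'i'. The stems whose last vowel is 'i' (durgihiv → duinrgihiv, zewewin → zeinwewin) insert -in- after the first vowel.
So suzrofbit → suinzrofbit.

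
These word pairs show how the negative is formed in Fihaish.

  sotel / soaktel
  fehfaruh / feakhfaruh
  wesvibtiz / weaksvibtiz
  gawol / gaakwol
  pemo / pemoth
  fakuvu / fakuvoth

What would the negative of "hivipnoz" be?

hiakvipnoz

"hivipnoz" ends in a consonant. The stems ending in a consonant (sotel → soaktel, fehfaruh → feakhfaruh, wesvibtiz → weaksvibtiz) insert -ak- after the first vowel.
The other pattern: stems ending in a vowel drop the final letter and add -oth.
So hivipnoz → hiakvipnoz.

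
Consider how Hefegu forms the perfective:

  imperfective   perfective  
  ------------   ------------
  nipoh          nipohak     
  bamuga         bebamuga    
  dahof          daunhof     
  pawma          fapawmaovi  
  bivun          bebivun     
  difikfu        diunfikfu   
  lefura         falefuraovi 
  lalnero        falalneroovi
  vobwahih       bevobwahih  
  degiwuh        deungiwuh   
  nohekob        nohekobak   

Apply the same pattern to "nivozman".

nivozmanak

"nivozman" begins with n-. The stems beginning with n- (nipoh → nipohak, nohekob → nohekobak) add -ak.
So nivozman → nivozmanak.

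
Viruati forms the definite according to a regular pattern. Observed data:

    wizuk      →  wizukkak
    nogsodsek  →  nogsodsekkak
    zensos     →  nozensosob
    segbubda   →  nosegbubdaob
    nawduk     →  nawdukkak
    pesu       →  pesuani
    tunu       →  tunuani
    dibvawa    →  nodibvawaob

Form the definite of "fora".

noforaob

tunu and nawduk both have last vowel 'u' yet inflect differently (tunuani, nawdukkak), so the last vowel is not what conditions the rule; the final letter is.
"fora" ends in -a. The stems ending in -a (segbubda → nosegbubdaob, dibvawa → nodibvawaob) add no- … -ob around the stem.
So fora → noforaob.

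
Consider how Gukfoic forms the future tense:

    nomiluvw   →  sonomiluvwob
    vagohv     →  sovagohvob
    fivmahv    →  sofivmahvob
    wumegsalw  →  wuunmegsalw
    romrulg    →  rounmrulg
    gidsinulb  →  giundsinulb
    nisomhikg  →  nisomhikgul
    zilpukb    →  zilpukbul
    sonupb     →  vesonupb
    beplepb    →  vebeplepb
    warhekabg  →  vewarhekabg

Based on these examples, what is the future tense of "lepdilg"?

"lepdilg" has second-to-last letter 'l'. The stems whose second-to-last letter is 'l' (wumegsalw → wuunmegsalw, romrulg → rounmrulg, gidsinulb → giundsinulb) insert -un- after the first vowel.
The other patterns: stems whose second-to-last letter is 'h' or 'v' add so- … -ob around the stem; stems whose second-to-last letter is 'k' add -ul; stems whose second-to-last letter is 'b' or 'p' add the prefix ve-.
So lepdilg → leunpdilg.

leunpdilg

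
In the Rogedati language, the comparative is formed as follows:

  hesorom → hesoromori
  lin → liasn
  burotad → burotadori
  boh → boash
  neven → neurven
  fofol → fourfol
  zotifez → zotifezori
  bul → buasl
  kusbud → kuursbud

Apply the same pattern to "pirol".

"pirol" has 2 vowels. The stems with 2 vowels (kusbud → kuursbud, neven → neurven, fofol → fourfol) insert -ur- after the first vowel.
The other patterns: stems with 1 vowel insert -as- after the first vowel; stems with 3 vowels add -ori.
So pirol → piurrol.

piurrol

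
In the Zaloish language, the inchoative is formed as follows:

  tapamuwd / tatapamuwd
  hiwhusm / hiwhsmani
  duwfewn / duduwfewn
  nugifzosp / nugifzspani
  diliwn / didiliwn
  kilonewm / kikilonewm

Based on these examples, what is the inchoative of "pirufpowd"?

kilonewm and hiwhusm both end in -m yet inflect differently (kikilonewm, hiwhsmani), so the final letter is not what conditions the rule; the second-to-last letter is.
"pirufpowd" has second-to-last letter 'w'. The stems whose second-to-last letter is 'w' (kilonewm → kikilonewm, diliwn → didiliwn, duwfewn → duduwfewn) repeat the first consonant+vowel as a prefix.
So pirufpowd → pipirufpowd.

pipirufpowd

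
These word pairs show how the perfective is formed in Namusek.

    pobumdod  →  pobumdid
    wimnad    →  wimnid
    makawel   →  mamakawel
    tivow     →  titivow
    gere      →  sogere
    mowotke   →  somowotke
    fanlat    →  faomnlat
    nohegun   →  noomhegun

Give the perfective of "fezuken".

feomzuken

"fezuken" ends in -n. The one such stem in the data (nohegun → noomhegun) inserts -om- after the first vowel (as does fanlat), so the same rule applies.
So fezuken → feomzuken.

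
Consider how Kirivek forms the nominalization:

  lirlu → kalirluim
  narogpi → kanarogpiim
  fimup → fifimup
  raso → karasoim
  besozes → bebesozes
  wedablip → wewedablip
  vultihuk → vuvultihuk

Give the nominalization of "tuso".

katusoim

wedablip and narogpi both have last vowel 'i' yet inflect differently (wewedablip, kanarogpiim), so the last vowel is not what conditions the rule; whether the stem ends in a vowel or a consonant is.
"tuso" ends in a vowel. The stems ending in a vowel (narogpi → kanarogpiim, lirlu → kalirluim, raso → karasoim) add ka- … -im around the stem.
The other pattern: stems ending in a consonant repeat the first consonant+vowel as a prefix.
So tuso → katusoim.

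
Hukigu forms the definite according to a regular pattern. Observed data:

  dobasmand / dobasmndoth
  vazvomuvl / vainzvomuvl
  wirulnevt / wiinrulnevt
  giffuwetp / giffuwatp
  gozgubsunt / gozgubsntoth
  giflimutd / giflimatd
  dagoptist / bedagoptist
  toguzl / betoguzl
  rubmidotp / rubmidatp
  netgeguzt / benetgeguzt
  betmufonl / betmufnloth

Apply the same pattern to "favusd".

befavusd

vazvomuvl and betmufonl both end in -l yet inflect differently (vainzvomuvl, betmufnloth), so the final letter is not what conditions the rule; the second-to-last letter is.
"favusd" has second-to-last letter 's'. The one such stem in the data (dagoptist → bedagoptist) adds the prefix be-, so the same rule applies.
The other patterns: stems whose second-to-last letter is 'v' insert -in- after the first vowel; stems whose second-to-last letter is 'n' delete the last vowel and add -oth; stems whose second-to-last letter is 't' change the last vowel to 'a'.
So favusd → befavusd.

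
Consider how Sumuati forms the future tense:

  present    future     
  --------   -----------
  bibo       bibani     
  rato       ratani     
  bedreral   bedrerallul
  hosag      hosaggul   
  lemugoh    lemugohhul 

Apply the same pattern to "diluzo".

diluzani

"diluzo" ends in -o. The stems ending in -o (bibo → bibani, rato → ratani) drop the final letter and add -ani.
The other pattern: stems ending in -g, -h or -l double the final consonant and add -ul.
So diluzo → diluzani.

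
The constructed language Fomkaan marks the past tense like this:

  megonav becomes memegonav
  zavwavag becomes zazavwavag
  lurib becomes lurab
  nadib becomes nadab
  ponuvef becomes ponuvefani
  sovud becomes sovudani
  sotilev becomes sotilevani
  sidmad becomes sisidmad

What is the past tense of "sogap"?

sidmad and sovud both end in -d yet inflect differently (sisidmad, sovudani), so the final letter is not what conditions the rule; the last vowel is.
"sogap" has last vowel 'a'. The stems whose last vowel is 'a' (sidmad → sisidmad, zavwavag → zazavwavag, megonav → memegonav) repeat the first consonant+vowel as a prefix.
So sogap → sosogap.

sosogap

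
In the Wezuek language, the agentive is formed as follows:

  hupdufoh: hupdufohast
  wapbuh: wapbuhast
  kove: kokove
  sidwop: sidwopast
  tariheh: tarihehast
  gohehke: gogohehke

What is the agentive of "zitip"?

zitipast

kove and tariheh both have last vowel 'e' yet inflect differently (kokove, tarihehast), so the last vowel is not what conditions the rule; the final letter is.
"zitip" ends in -p. The one such stem in the data (sidwop → sidwopast) adds -ast, so the same rule applies.
The other pattern: stems ending in -e repeat the first consonant+vowel as a prefix.
So zitip → zitipast.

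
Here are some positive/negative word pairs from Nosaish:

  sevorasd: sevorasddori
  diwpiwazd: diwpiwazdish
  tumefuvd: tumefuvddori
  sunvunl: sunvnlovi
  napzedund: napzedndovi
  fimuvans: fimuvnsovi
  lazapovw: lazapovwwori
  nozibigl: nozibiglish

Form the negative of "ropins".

"ropins" has second-to-last letter 'n'. The stems whose second-to-last letter is 'n' (sunvunl → sunvnlovi, fimuvans → fimuvnsovi, napzedund → napzedndovi) delete the last vowel and add -ovi.
The other patterns: stems whose second-to-last letter is 's' or 'v' double the final consonant and add -ori; stems whose second-to-last letter is 'g' or 'z' add -ish.
So ropins → ropnsovi.

ropnsovi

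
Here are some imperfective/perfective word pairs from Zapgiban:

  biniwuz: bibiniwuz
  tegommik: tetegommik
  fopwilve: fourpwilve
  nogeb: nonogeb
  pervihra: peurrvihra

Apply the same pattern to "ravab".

raravab

fopwilve and nogeb both have last vowel 'e' yet inflect differently (fourpwilve, nonogeb), so the last vowel is not what conditions the rule; whether the stem ends in a vowel or a consonant is.
"ravab" ends in a consonant. The stems ending in a consonant (tegommik → tetegommik, biniwuz → bibiniwuz, nogeb → nonogeb) repeat the first consonant+vowel as a prefix.
So ravab → raravab.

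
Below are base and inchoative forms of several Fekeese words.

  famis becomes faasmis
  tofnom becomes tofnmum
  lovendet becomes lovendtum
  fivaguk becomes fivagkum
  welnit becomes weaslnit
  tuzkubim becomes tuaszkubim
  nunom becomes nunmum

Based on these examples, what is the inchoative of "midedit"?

miasdedit

tuzkubim and tofnom both end in -m yet inflect differently (tuaszkubim, tofnmum), so the final letter is not what conditions the rule; the last vowel is.
"midedit" has last vowel 'i'. The stems whose last vowel is 'i' (welnit → weaslnit, famis → faasmis, tuzkubim → tuaszkubim) insert -as- after the first vowel.
The other pattern: stems whose last vowel is 'e', 'o' or 'u' delete the last vowel and add -um.
So midedit → miasdedit.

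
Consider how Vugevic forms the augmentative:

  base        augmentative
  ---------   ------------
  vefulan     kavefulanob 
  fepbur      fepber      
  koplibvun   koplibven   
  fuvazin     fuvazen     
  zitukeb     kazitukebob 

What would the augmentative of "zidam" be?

koplibvun and vefulan both end in -n yet inflect differently (koplibven, kavefulanob), so the final letter is not what conditions the rule; the last vowel is.
"zidam" has last vowel 'a'. The one such stem in the data (vefulan → kavefulanob) adds ka- … -ob around the stem, so the same rule applies.
The other pattern: stems whose last vowel is 'i' or 'u' change the last vowel to 'e'.
So zidam → kazidamob.

kazidamob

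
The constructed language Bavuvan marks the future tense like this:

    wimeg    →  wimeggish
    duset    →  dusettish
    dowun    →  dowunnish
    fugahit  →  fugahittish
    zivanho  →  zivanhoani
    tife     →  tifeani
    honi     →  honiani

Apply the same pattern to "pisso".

wimeg and tife both have last vowel 'e' yet inflect differently (wimeggish, tifeani), so the last vowel is not what conditions the rule; whether the stem ends in a vowel or a consonant is.
"pisso" ends in a vowel. The stems ending in a vowel (zivanho → zivanhoani, tife → tifeani, honi → honiani) add -ani.
The other pattern: stems ending in a consonant double the final consonant and add -ish.
So pisso → pissoani.

pissoani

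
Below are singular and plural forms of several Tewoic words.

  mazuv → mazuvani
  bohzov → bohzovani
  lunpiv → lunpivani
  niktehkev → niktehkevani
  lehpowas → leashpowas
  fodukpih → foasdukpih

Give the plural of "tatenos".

taastenos

lunpiv and fodukpih both have last vowel 'i' yet inflect differently (lunpivani, foasdukpih), so the last vowel is not what conditions the rule; the final letter is.
"tatenos" ends in -s. The one such stem in the data (lehpowas → leashpowas) inserts -as- after the first vowel (as does fodukpih), so the same rule applies.
The other pattern: stems ending in -v add -ani.
So tatenos → taastenos.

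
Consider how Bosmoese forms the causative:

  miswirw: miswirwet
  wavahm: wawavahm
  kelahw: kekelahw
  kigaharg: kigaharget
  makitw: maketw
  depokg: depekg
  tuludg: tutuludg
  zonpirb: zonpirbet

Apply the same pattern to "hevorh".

kigaharg and depokg both end in -g yet inflect differently (kigaharget, depekg), so the final letter is not what conditions the rule; the second-to-last letter is.
"hevorh" has second-to-last letter 'r'. The stems whose second-to-last letter is 'r' (zonpirb → zonpirbet, miswirw → miswirwet, kigaharg → kigaharget) add -et.
So hevorh → hevorhet.

hevorhet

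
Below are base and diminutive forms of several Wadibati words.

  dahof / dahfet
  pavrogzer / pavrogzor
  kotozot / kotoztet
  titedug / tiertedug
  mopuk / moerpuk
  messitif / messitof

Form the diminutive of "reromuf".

"reromuf" has last vowel 'u'. The stems whose last vowel is 'u' (titedug → tiertedug, mopuk → moerpuk) insert -er- after the first vowel.
So reromuf → reerromuf.

reerromuf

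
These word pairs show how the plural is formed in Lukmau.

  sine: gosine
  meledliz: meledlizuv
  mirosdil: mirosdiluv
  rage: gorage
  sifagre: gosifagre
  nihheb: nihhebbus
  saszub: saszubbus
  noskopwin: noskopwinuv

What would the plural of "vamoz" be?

vamozuv

nihheb and rage both have last vowel 'e' yet inflect differently (nihhebbus, gorage), so the last vowel is not what conditions the rule; the final letter is.
"vamoz" ends in -z. The one such stem in the data (meledliz → meledlizuv) adds -uv, so the same rule applies.
The other patterns: stems ending in -b double the final consonant and add -us; stems ending in -e add the prefix go-.
So vamoz → vamozuv.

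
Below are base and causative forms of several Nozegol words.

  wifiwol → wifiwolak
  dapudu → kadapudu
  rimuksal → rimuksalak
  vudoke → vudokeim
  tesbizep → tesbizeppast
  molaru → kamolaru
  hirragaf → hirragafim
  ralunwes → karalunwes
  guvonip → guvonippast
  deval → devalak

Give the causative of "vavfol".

deval and hirragaf both have last vowel 'a' yet inflect differently (devalak, hirragafim), so the last vowel is not what conditions the rule; the final letter is.
"vavfol" ends in -l. The stems ending in -l (wifiwol → wifiwolak, deval → devalak, rimuksal → rimuksalak) add -ak.
So vavfol → vavfolak.

vavfolak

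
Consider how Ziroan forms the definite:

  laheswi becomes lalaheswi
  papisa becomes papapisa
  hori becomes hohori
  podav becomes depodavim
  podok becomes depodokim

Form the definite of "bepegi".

"bepegi" ends in a vowel. The stems ending in a vowel (hori → hohori, laheswi → lalaheswi, papisa → papapisa) repeat the first consonant+vowel as a prefix.
The other pattern: stems ending in a consonant add de- … -im around the stem.
So bepegi → bebepegi.

bebepegi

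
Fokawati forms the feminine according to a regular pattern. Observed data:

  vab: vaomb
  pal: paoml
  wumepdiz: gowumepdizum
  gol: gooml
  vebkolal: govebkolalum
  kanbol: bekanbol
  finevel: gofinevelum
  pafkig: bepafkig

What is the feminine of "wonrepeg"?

"wonrepeg" has 3 vowels. The stems with 3 vowels (vebkolal → govebkolalum, finevel → gofinevelum, wumepdiz → gowumepdizum) add go- … -um around the stem.
So wonrepeg → gowonrepegum.

gowonrepegum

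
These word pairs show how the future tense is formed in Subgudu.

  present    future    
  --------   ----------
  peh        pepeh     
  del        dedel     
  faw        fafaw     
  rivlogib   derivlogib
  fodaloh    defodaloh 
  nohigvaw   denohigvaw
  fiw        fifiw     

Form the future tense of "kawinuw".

dekawinuw

fiw and nohigvaw both end in -w yet inflect differently (fifiw, denohigvaw), so the final letter is not what conditions the rule; the number of vowels is.
"kawinuw" has 3 vowels. The stems with 3 vowels (nohigvaw → denohigvaw, fodaloh → defodaloh, rivlogib → derivlogib) add the prefix de-.
So kawinuw → dekawinuw.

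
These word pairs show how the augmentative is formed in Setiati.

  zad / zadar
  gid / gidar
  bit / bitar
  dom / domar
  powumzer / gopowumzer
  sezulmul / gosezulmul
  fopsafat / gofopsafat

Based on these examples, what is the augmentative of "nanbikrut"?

"nanbikrut" has 3 vowels. The stems with 3 vowels (sezulmul → gosezulmul, fopsafat → gofopsafat, powumzer → gopowumzer) add the prefix go-.
The other pattern: stems with 1 vowel add -ar.
So nanbikrut → gonanbikrut.

gonanbikrut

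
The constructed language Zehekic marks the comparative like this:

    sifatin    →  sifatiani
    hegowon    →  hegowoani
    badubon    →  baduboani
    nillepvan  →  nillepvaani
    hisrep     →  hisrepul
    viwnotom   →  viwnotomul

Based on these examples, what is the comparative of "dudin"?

dudiani

badubon and viwnotom both have last vowel 'o' yet inflect differently (baduboani, viwnotomul), so the last vowel is not what conditions the rule; the final letter is.
"dudin" ends in -n. The stems ending in -n (badubon → baduboani, hegowon → hegowoani, nillepvan → nillepvaani) drop the final letter and add -ani.
So dudin → dudiani.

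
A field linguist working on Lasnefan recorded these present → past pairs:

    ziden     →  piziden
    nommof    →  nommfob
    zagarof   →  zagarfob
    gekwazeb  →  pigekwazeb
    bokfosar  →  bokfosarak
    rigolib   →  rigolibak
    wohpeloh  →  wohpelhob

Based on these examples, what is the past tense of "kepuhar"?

kepuharak

gekwazeb and rigolib both end in -b yet inflect differently (pigekwazeb, rigolibak), so the final letter is not what conditions the rule; the last vowel is.
"kepuhar" has last vowel 'a'. The one such stem in the data (bokfosar → bokfosarak) adds -ak, so the same rule applies.
So kepuhar → kepuharak.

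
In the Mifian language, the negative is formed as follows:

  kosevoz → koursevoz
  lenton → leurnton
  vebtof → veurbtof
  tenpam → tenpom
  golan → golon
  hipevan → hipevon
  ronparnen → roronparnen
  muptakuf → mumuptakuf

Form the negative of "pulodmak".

pulodmok

lenton and golan both end in -n yet inflect differently (leurnton, golon), so the final letter is not what conditions the rule; the last vowel is.
"pulodmak" has last vowel 'a'. The stems whose last vowel is 'a' (tenpam → tenpom, golan → golon, hipevan → hipevon) change the last vowel to 'o'.
The other patterns: stems whose last vowel is 'o' insert -ur- after the first vowel; stems whose last vowel is 'e' or 'u' repeat the first consonant+vowel as a prefix.
So pulodmak → pulodmok.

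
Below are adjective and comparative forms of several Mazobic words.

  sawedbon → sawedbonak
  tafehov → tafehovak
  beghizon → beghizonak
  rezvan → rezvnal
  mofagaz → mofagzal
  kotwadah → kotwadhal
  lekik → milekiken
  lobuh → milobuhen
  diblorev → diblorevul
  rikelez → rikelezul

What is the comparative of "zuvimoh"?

sawedbon and rezvan both end in -n yet inflect differently (sawedbonak, rezvnal), so the final letter is not what conditions the rule; the last vowel is.
"zuvimoh" has last vowel 'o'. The stems whose last vowel is 'o' (sawedbon → sawedbonak, tafehov → tafehovak, beghizon → beghizonak) add -ak.
The other patterns: stems whose last vowel is 'a' delete the last vowel and add -al; stems whose last vowel is 'i' or 'u' add mi- … -en around the stem; stems whose last vowel is 'e' add -ul.
So zuvimoh → zuvimohak.

zuvimohak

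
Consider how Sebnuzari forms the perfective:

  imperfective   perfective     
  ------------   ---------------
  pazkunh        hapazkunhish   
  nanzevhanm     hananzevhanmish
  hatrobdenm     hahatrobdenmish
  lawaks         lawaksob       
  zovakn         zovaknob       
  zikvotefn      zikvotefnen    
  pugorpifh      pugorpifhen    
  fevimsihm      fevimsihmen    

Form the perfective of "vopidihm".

zovakn and zikvotefn both end in -n yet inflect differently (zovaknob, zikvotefnen), so the final letter is not what conditions the rule; the second-to-last letter is.
"vopidihm" has second-to-last letter 'h'. The one such stem in the data (fevimsihm → fevimsihmen) adds -en, so the same rule applies.
The other patterns: stems whose second-to-last letter is 'n' add ha- … -ish around the stem; stems whose second-to-last letter is 'k' add -ob.
So vopidihm → vopidihmen.

vopidihmen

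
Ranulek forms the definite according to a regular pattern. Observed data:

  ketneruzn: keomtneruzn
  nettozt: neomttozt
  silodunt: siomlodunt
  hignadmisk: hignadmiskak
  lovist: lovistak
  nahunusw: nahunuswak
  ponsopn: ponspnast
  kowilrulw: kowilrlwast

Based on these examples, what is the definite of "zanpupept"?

"zanpupept" has second-to-last letter 'p'. The one such stem in the data (ponsopn → ponspnast) deletes the last vowel and adds -ast (as does kowilrulw), so the same rule applies.
The other patterns: stems whose second-to-last letter is 'n' or 'z' insert -om- after the first vowel; stems whose second-to-last letter is 's' add -ak.
So zanpupept → zanpupptast.

zanpupptast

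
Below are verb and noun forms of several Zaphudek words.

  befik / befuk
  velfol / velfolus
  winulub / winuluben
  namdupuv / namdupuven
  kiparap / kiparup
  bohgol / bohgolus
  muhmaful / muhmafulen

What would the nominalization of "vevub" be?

muhmaful and velfol both end in -l yet inflect differently (muhmafulen, velfolus), so the final letter is not what conditions the rule; the last vowel is.
"vevub" has last vowel 'u'. The stems whose last vowel is 'u' (muhmaful → muhmafulen, winulub → winuluben, namdupuv → namdupuven) add -en.
The other patterns: stems whose last vowel is 'o' add -us; stems whose last vowel is 'a' or 'i' change the last vowel to 'u'.
So vevub → vevuben.

vevuben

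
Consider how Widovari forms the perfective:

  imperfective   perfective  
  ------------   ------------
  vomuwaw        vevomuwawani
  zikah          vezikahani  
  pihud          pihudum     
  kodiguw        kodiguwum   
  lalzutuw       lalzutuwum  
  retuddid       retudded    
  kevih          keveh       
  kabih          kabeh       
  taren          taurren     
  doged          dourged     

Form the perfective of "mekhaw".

vemekhawani

vomuwaw and kodiguw both end in -w yet inflect differently (vevomuwawani, kodiguwum), so the final letter is not what conditions the rule; the last vowel is.
"mekhaw" has last vowel 'a'. The stems whose last vowel is 'a' (vomuwaw → vevomuwawani, zikah → vezikahani) add ve- … -ani around the stem.
The other patterns: stems whose last vowel is 'u' add -um; stems whose last vowel is 'i' change the last vowel to 'e'; stems whose last vowel is 'e' insert -ur- after the first vowel.
So mekhaw → vemekhawani.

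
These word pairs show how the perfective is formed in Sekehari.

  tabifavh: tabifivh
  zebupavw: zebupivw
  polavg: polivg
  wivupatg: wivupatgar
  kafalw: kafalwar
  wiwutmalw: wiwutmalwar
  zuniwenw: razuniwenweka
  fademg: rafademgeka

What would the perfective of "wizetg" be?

wizetgar

"wizetg" has second-to-last letter 't'. The one such stem in the data (wivupatg → wivupatgar) adds -ar, so the same rule applies.
The other patterns: stems whose second-to-last letter is 'v' change the last vowel to 'i'; stems whose second-to-last letter is 'm' or 'n' add ra- … -eka around the stem.
So wizetg → wizetgar.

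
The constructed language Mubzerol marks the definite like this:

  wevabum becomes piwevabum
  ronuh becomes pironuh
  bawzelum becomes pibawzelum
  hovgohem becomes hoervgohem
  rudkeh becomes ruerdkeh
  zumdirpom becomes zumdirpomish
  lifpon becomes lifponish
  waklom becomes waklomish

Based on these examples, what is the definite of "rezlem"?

wevabum and hovgohem both end in -m yet inflect differently (piwevabum, hoervgohem), so the final letter is not what conditions the rule; the last vowel is.
"rezlem" has last vowel 'e'. The stems whose last vowel is 'e' (hovgohem → hoervgohem, rudkeh → ruerdkeh) insert -er- after the first vowel.
The other patterns: stems whose last vowel is 'u' add the prefix pi-; stems whose last vowel is 'o' add -ish.
So rezlem → reerzlem.

reerzlem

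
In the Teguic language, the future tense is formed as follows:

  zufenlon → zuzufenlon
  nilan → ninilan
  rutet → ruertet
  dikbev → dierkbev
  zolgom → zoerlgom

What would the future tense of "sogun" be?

sosogun

"sogun" ends in -n. The stems ending in -n (zufenlon → zuzufenlon, nilan → ninilan) repeat the first consonant+vowel as a prefix.
So sogun → sosogun.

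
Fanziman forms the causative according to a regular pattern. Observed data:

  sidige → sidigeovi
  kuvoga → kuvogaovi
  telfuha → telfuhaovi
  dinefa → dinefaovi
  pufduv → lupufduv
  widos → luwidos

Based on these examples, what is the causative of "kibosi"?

kibosiovi

"kibosi" ends in a vowel. The stems ending in a vowel (sidige → sidigeovi, kuvoga → kuvogaovi, telfuha → telfuhaovi) add -ovi.
The other pattern: stems ending in a consonant add the prefix lu-.
So kibosi → kibosiovi.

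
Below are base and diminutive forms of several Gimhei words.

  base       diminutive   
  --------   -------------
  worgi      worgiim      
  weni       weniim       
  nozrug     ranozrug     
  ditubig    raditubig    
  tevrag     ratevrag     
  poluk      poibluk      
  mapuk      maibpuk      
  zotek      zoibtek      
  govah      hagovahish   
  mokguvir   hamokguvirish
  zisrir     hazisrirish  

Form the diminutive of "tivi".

tiviim

worgi and ditubig both have last vowel 'i' yet inflect differently (worgiim, raditubig), so the last vowel is not what conditions the rule; the final letter is.
"tivi" ends in -i. The stems ending in -i (worgi → worgiim, weni → weniim) add -im.
So tivi → tiviim.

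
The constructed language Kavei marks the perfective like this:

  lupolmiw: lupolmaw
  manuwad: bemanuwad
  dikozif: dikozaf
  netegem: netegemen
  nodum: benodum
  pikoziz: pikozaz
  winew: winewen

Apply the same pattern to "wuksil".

lupolmiw and winew both end in -w yet inflect differently (lupolmaw, winewen), so the final letter is not what conditions the rule; the last vowel is.
"wuksil" has last vowel 'i'. The stems whose last vowel is 'i' (lupolmiw → lupolmaw, pikoziz → pikozaz, dikozif → dikozaf) change the last vowel to 'a'.
So wuksil → wuksal.

wuksal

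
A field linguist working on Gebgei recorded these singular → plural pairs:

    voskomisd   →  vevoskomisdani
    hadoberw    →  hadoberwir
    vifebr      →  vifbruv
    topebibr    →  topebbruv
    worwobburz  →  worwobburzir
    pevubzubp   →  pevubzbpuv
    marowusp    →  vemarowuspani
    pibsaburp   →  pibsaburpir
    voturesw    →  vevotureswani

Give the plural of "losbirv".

losbirvir

pibsaburp and pevubzubp both end in -p yet inflect differently (pibsaburpir, pevubzbpuv), so the final letter is not what conditions the rule; the second-to-last letter is.
"losbirv" has second-to-last letter 'r'. The stems whose second-to-last letter is 'r' (worwobburz → worwobburzir, hadoberw → hadoberwir, pibsaburp → pibsaburpir) add -ir.
So losbirv → losbirvir.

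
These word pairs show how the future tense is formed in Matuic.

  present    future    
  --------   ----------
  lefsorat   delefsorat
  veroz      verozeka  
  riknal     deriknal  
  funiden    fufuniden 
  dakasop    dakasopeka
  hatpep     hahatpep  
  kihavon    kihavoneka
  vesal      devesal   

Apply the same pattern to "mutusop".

mutusopeka

"mutusop" has last vowel 'o'. The stems whose last vowel is 'o' (veroz → verozeka, kihavon → kihavoneka, dakasop → dakasopeka) add -eka.
So mutusop → mutusopeka.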